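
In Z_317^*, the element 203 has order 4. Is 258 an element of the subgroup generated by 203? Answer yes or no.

258 ∈ ⟨203⟩ iff 258^4 ≡ 1 (mod 317), since |⟨203⟩| = 4.
258^4 mod 317 = 36.
Since 36 ≠ 1, 258 does not lie in the subgroup.

no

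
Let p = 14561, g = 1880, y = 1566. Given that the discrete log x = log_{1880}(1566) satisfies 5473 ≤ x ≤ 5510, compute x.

5496

Compute 1880^5473 mod 14561 = 12277, then multiply by 1880 repeatedly:
  1880^5473=12277  1880^5474=1575  1880^5475=5117  1880^5476=9700  1880^5477=5628
  1880^5478=9354  1880^5479=10393  1880^5480=12539  1880^5481=13622  1880^5482=11122
  1880^5483=14325  1880^5484=7711  1880^5485=8485  1880^5486=7505  1880^5487=14352
  1880^5488=227  1880^5489=4491  1880^5490=12261  1880^5491=617  1880^5492=9641
  1880^5493=11196  1880^5494=7835  1880^5495=8629  1880^5496=1566
Found 1566 at exponent 5496.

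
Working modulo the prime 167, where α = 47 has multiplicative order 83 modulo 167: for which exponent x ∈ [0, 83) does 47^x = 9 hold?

14

Baby-step giant-step with m = ceil(sqrt(83)) = 10.
Baby table (47^j mod 167 for j=0..9):
  0:1  1:47  2:38  3:116  4:108  5:66  6:96  7:3
  8:141  9:114
Giant step factor: 47^(-10) ≡ 12 (mod 167).
Scan 9·12^i mod 167 for i = 0, 1, …:
  i=0: 9   i=1: 108
Match at i=1, j=4: x = 1·10 + 4 = 14.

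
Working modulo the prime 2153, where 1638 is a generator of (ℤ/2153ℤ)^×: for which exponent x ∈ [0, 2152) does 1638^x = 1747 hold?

Baby-step giant-step with m = ceil(sqrt(2152)) = 47.
Baby table (1638^j mod 2153 for j=0..46):
  0:1  1:1638  2:406  3:1904  4:1208  5:97  6:1717  7:628
  8:1683  9:914  10:797  11:768  12:632  13:1776  14:385  15:1954
  16:1294  17:1020  18:32  19:744  20:74  21:644  22:2055  23:951
  24:1119  25:719  26:31  27:1259  28:1821  29:893  30:847  31:854
  32:1555  33:91  34:501  35:345  36:1024  37:125  38:215  39:1231
  40:1170  41:290  42:1360  43:1478  44:992  45:1534  46:141
Giant step factor: 1638^(-47) ≡ 1071 (mod 2153).
Scan 1747·1071^i mod 2153 for i = 0, 1, …:
  i=0: 1747   i=1: 80   i=2: 1713   i=3: 267
  i=4: 1761   i=5: 3   i=6: 1060   i=7: 629
  i=8: 1923   i=9: 1265     …   i=21: 994
  i=22: 992
Match at i=22, j=44: x = 22·47 + 44 = 1078.

1078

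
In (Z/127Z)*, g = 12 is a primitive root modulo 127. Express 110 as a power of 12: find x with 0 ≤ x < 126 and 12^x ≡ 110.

Baby-step giant-step with m = ceil(sqrt(126)) = 12.
Baby table (12^j mod 127 for j=0..11):
  0:1  1:12  2:17  3:77  4:35  5:39  6:87  7:28
  8:82  9:95  10:124  11:91
Giant step factor: 12^(-12) ≡ 122 (mod 127).
Scan 110·122^i mod 127 for i = 0, 1, …:
  i=0: 110   i=1: 85   i=2: 83   i=3: 93
  i=4: 43   i=5: 39
Match at i=5, j=5: x = 5·12 + 5 = 65.

65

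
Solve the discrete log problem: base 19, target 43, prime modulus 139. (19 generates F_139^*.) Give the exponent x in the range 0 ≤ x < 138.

Baby-step giant-step with m = ceil(sqrt(138)) = 12.
Baby table (19^j mod 139 for j=0..11):
  0:1  1:19  2:83  3:48  4:78  5:92  6:80  7:130
  8:107  9:87  10:124  11:132
Giant step factor: 19^(-12) ≡ 116 (mod 139).
Scan 43·116^i mod 139 for i = 0, 1, …:
  i=0: 43   i=1: 123   i=2: 90   i=3: 15
  i=4: 72   i=5: 12   i=6: 2   i=7: 93
  i=8: 85   i=9: 130
Match at i=9, j=7: x = 9·12 + 7 = 115.

115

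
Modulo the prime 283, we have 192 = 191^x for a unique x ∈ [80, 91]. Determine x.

91

Compute 191^80 mod 283 = 203, then multiply by 191 repeatedly:
  191^80=203  191^81=2  191^82=99  191^83=231  191^84=256
  191^85=220  191^86=136  191^87=223  191^88=143  191^89=145
  191^90=244  191^91=192
Found 192 at exponent 91.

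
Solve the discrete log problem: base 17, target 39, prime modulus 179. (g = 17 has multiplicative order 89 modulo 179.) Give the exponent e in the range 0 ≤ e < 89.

26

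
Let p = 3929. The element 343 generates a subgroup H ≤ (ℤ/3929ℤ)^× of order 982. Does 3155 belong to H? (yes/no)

3155 ∈ ⟨343⟩ iff 3155^982 ≡ 1 (mod 3929), since |⟨343⟩| = 982.
3155^982 mod 3929 = 1.
Since 1 = 1, 3155 lies in the subgroup.

yes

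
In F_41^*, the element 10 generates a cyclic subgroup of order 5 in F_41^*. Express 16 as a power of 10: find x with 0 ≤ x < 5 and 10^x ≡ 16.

Successive powers of 10 modulo 41:
  10^0=1  10^1=10  10^2=18  10^3=16
So 10^3 ≡ 16 (mod 41), giving x = 3.

3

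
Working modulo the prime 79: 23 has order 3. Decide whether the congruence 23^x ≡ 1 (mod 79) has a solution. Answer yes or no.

⟨23⟩ has order 3; its elements mod 79 are {1, 23, 55}.
1 is in this set.

yes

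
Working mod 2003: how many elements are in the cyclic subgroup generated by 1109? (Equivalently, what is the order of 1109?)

2002

The order of 1109 must divide p − 1 = 2002 = 2 · 7 · 11 · 13.
Divisors: 1, 2, 7, 11, 13, 14, 22, 26, 77, 91, 143, 154, 182, 286, 1001, 2002.
Check each in increasing order: 1109^1 ≡ 1109;  1109^2 ≡ 39;  1109^7 ≡ 242;  1109^11 ≡ 1533;  1109^13 ≡ 1700;  1109^14 ≡ 477;  1109^22 ≡ 570;  1109^26 ≡ 1674;  1109^77 ≡ 1519;  1109^91 ≡ 1480;  1109^143 ≡ 746;  1109^154 ≡ 1908;  1109^182 ≡ 1121;  1109^286 ≡ 1685;  1109^1001 ≡ 2002;  1109^2002 ≡ 1.
Smallest exponent giving 1 is 2002.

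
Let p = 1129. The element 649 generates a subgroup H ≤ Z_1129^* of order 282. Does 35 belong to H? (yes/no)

35 ∈ ⟨649⟩ iff 35^282 ≡ 1 (mod 1129), since |⟨649⟩| = 282.
35^282 mod 1129 = 1128.
Since 1128 ≠ 1, 35 does not lie in the subgroup.

no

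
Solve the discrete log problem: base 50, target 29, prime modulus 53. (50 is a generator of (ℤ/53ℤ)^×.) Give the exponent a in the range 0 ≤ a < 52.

Successive powers of 50 modulo 53:
  50^0=1  50^1=50  50^2=9  50^3=26  50^4=28  50^5=22
  50^6=40  50^7=39  50^8=42  50^9=33  50^10=7  50^11=32
  50^12=10  50^13=23  50^14=37  50^15=48  50^16=15  50^17=8
  50^18=29
So 50^18 ≡ 29 (mod 53), giving a = 18.

18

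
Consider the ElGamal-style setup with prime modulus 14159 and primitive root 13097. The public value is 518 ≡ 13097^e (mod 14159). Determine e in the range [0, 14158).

11122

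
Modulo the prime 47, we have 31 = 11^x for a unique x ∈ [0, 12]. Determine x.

Compute 11^0 mod 47 = 1, then multiply by 11 repeatedly:
  11^0=1  11^1=11  11^2=27  11^3=15  11^4=24
  11^5=29  11^6=37  11^7=31
Found 31 at exponent 7.

7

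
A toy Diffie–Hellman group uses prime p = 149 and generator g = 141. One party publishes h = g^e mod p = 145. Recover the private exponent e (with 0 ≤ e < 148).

124

Baby-step giant-step with m = ceil(sqrt(148)) = 13.
Baby table (141^j mod 149 for j=0..12):
  0:1  1:141  2:64  3:84  4:73  5:12  6:53  7:23
  8:114  9:131  10:144  11:40  12:127
Giant step factor: 141^(-13) ≡ 138 (mod 149).
Scan 145·138^i mod 149 for i = 0, 1, …:
  i=0: 145   i=1: 44   i=2: 112   i=3: 109
  i=4: 142   i=5: 77   i=6: 47   i=7: 79
  i=8: 25   i=9: 23
Match at i=9, j=7: e = 9·13 + 7 = 124.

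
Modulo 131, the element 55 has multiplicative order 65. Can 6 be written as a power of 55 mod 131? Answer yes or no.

no

6 ∈ ⟨55⟩ iff 6^65 ≡ 1 (mod 131), since |⟨55⟩| = 65.
6^65 mod 131 = 130.
Since 130 ≠ 1, 6 does not lie in the subgroup.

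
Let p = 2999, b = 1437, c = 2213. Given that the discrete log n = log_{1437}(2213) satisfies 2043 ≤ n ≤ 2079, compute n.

2074

Compute 1437^2043 mod 2999 = 662, then multiply by 1437 repeatedly:
  1437^2043=662  1437^2044=611  1437^2045=2299  1437^2046=1764  1437^2047=713
  1437^2048=1922  1437^2049=2834  1437^2050=2815  1437^2051=2503  1437^2052=1010
  1437^2053=2853  1437^2054=128  1437^2055=997  1437^2056=2166  1437^2057=2579
  1437^2058=2258  1437^2059=2827  1437^2060=1753  1437^2061=2900  1437^2062=1689
  1437^2063=902  1437^2064=606  1437^2065=1112  1437^2066=2476  1437^2067=1198
  1437^2068=100  1437^2069=2747  1437^2070=755  1437^2071=2296  1437^2072=452
  1437^2073=1740  1437^2074=2213
Found 2213 at exponent 2074.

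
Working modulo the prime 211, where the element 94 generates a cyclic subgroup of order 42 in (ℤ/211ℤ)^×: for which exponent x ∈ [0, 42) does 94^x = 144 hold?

Baby-step giant-step with m = ceil(sqrt(42)) = 7.
Baby table (94^j mod 211 for j=0..6):
  0:1  1:94  2:185  3:88  4:43  5:33  6:148
Giant step factor: 94^(-7) ≡ 15 (mod 211).
Scan 144·15^i mod 211 for i = 0, 1, …:
  i=0: 144   i=1: 50   i=2: 117   i=3: 67
  i=4: 161   i=5: 94
Match at i=5, j=1: x = 5·7 + 1 = 36.

36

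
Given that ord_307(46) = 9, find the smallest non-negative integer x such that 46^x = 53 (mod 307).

5

Successive powers of 46 modulo 307:
  46^0=1  46^1=46  46^2=274  46^3=17  46^4=168  46^5=53
So 46^5 ≡ 53 (mod 307), giving x = 5.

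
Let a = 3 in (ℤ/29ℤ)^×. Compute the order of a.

28

The order of 3 must divide p − 1 = 28 = 2^2 · 7.
Divisors: 1, 2, 4, 7, 14, 28.
Check each in increasing order: 3^1 ≡ 3;  3^2 ≡ 9;  3^4 ≡ 23;  3^7 ≡ 12;  3^14 ≡ 28;  3^28 ≡ 1.
Smallest exponent giving 1 is 28.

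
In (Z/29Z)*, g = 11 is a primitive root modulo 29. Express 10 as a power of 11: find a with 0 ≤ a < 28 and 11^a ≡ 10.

Successive powers of 11 modulo 29:
  11^0=1  11^1=11  11^2=5  11^3=26  11^4=25  11^5=14
  11^6=9  11^7=12  11^8=16  11^9=2  11^10=22  11^11=10
So 11^11 ≡ 10 (mod 29), giving a = 11.

11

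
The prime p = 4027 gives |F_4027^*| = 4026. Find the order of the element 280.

4026

The order of 280 must divide p − 1 = 4026 = 2 · 3 · 11 · 61.
Divisors: 1, 2, 3, 6, 11, 22, 33, 61, 66, 122, 183, 366, 671, 1342, 2013, 4026.
Check each in increasing order: 280^1 ≡ 280;  280^2 ≡ 1887;  280^3 ≡ 823;  280^6 ≡ 793;  280^11 ≡ 707;  280^22 ≡ 501;  280^33 ≡ 3858;  280^61 ≡ 3681;  280^66 ≡ 372;  280^122 ≡ 2933;  280^183 ≡ 4013;  280^366 ≡ 196;  280^671 ≡ 1821;  280^1342 ≡ 1820;  280^2013 ≡ 4026;  280^4026 ≡ 1.
Smallest exponent giving 1 is 4026.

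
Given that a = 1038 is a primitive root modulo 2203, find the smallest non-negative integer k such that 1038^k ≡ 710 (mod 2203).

1187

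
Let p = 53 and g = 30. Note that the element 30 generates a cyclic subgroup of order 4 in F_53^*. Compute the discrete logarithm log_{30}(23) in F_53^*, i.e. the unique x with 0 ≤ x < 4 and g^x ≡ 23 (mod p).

3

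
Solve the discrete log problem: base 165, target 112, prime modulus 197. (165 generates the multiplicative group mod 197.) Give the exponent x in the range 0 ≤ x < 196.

30

Baby-step giant-step with m = ceil(sqrt(196)) = 14.
Baby table (165^j mod 197 for j=0..13):
  0:1  1:165  2:39  3:131  4:142  5:184  6:22  7:84
  8:70  9:124  10:169  11:108  12:90  13:75
Giant step factor: 165^(-14) ≡ 93 (mod 197).
Scan 112·93^i mod 197 for i = 0, 1, …:
  i=0: 112   i=1: 172   i=2: 39
Match at i=2, j=2: x = 2·14 + 2 = 30.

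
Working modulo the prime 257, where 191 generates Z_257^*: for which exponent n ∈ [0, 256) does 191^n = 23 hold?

Baby-step giant-step with m = ceil(sqrt(256)) = 16.
Baby table (191^j mod 257 for j=0..15):
  0:1  1:191  2:244  3:87  4:169  5:154  6:116  7:54
  8:34  9:69  10:72  11:131  12:92  13:96  14:89  15:37
Giant step factor: 191^(-16) ≡ 255 (mod 257).
Scan 23·255^i mod 257 for i = 0, 1, …:
  i=0: 23   i=1: 211   i=2: 92
Match at i=2, j=12: n = 2·16 + 12 = 44.

44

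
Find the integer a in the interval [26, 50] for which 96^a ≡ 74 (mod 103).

Compute 96^26 mod 103 = 25, then multiply by 96 repeatedly:
  96^26=25  96^27=31  96^28=92  96^29=77  96^30=79
  96^31=65  96^32=60  96^33=95  96^34=56  96^35=20
  96^36=66  96^37=53  96^38=41  96^39=22  96^40=52
  96^41=48  96^42=76  96^43=86  96^44=16  96^45=94
  96^46=63  96^47=74
Found 74 at exponent 47.

47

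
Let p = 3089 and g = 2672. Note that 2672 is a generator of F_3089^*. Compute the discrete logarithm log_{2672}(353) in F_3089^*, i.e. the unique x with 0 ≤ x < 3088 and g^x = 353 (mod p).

1248

Baby-step giant-step with m = ceil(sqrt(3088)) = 56.
Baby table (2672^j mod 3089 for j=0..55):
  0:1  1:2672  2:905  3:2562  4:440  5:1860  6:2808  7:2884
  8:2082  9:2904  10:3009  11:2470  12:1736  13:2003  14:1868  15:2561
  16:857  17:955  18:246  19:2444  20:222  21:96  22:125  23:388
  24:1921  25:2083  26:2487  27:825  28:1943  29:2176  30:774  31:1587
  32:2356  33:2939  34:770  35:166  36:1825  37:1958  38:2099  39:1993
  40:2949  41:2778  42:3038  43:2733  44:180  45:2165  46:2272  47:899
  48:1975  49:1188  50:1933  51:168  52:991  53:679  54:1045  55:2873
Giant step factor: 2672^(-56) ≡ 648 (mod 3089).
Scan 353·648^i mod 3089 for i = 0, 1, …:
  i=0: 353   i=1: 158   i=2: 447   i=3: 2379
  i=4: 181   i=5: 2995   i=6: 868   i=7: 266
  i=8: 2473   i=9: 2402     …   i=21: 683
  i=22: 857
Match at i=22, j=16: x = 22·56 + 16 = 1248.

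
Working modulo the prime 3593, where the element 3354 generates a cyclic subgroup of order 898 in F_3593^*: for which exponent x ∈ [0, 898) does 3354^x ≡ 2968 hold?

86

Baby-step giant-step with m = ceil(sqrt(898)) = 30.
Baby table (3354^j mod 3593 for j=0..29):
  0:1  1:3354  2:3226  3:1481  4:1748  5:2609  6:1631  7:1828
  8:1454  9:1015  10:1739  11:1167  12:1341  13:2871  14:94  15:2685
  16:1432  17:2680  18:2627  19:922  20:2408  21:2961  22:142  23:1992
  24:1781  25:1908  26:299  27:399  28:1650  29:880
Giant step factor: 3354^(-30) ≡ 2830 (mod 3593).
Scan 2968·2830^i mod 3593 for i = 0, 1, …:
  i=0: 2968   i=1: 2599   i=2: 299
Match at i=2, j=26: x = 2·30 + 26 = 86.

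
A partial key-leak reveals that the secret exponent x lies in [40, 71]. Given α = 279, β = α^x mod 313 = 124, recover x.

Compute 279^40 mod 313 = 132, then multiply by 279 repeatedly:
  279^40=132  279^41=207  279^42=161  279^43=160  279^44=194
  279^45=290  279^46=156  279^47=17  279^48=48  279^49=246
  279^50=87  279^51=172  279^52=99  279^53=77  279^54=199
  279^55=120  279^56=302  279^57=61  279^58=117  279^59=91
  279^60=36  279^61=28  279^62=300  279^63=129  279^64=309
  279^65=136  279^66=71  279^67=90  279^68=70  279^69=124
Found 124 at exponent 69.

69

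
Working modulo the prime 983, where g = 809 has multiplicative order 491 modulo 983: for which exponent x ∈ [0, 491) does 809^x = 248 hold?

57

Baby-step giant-step with m = ceil(sqrt(491)) = 23.
Baby table (809^j mod 983 for j=0..22):
  0:1  1:809  2:786  3:856  4:472  5:444  6:401  7:19
  8:626  9:189  10:536  11:121  12:572  13:738  14:361  15:98
  16:642  17:354  18:333  19:55  20:260  21:961  22:879
Giant step factor: 809^(-23) ≡ 648 (mod 983).
Scan 248·648^i mod 983 for i = 0, 1, …:
  i=0: 248   i=1: 475   i=2: 121
Match at i=2, j=11: x = 2·23 + 11 = 57.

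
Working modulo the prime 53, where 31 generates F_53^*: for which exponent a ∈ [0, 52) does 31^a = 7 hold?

Baby-step giant-step with m = ceil(sqrt(52)) = 8.
Baby table (31^j mod 53 for j=0..7):
  0:1  1:31  2:7  3:5  4:49  5:35  6:25  7:33
Giant step factor: 31^(-8) ≡ 10 (mod 53).
Scan 7·10^i mod 53 for i = 0, 1, …:
  i=0: 7
Match at i=0, j=2: a = 0·8 + 2 = 2.

2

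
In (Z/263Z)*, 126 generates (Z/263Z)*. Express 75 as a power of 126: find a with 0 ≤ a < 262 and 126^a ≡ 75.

238

Baby-step giant-step with m = ceil(sqrt(262)) = 17.
Baby table (126^j mod 263 for j=0..16):
  0:1  1:126  2:96  3:261  4:11  5:71  6:4  7:241
  8:121  9:255  10:44  11:21  12:16  13:175  14:221  15:231
  16:176
Giant step factor: 126^(-17) ≡ 191 (mod 263).
Scan 75·191^i mod 263 for i = 0, 1, …:
  i=0: 75   i=1: 123   i=2: 86   i=3: 120
  i=4: 39   i=5: 85   i=6: 192   i=7: 115
  i=8: 136   i=9: 202     …   i=13: 84
  i=14: 1
Match at i=14, j=0: a = 14·17 + 0 = 238.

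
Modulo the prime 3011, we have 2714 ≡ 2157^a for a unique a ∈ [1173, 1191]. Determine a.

1189

Compute 2157^1173 mod 3011 = 422, then multiply by 2157 repeatedly:
  2157^1173=422  2157^1174=932  2157^1175=1987  2157^1176=1306  2157^1177=1757
  2157^1178=2011  2157^1179=1887  2157^1180=2398  2157^1181=2599  2157^1182=2572
  2157^1183=1542  2157^1184=1950  2157^1185=2794  2157^1186=1647  2157^1187=2610
  2157^1188=2211  2157^1189=2714
Found 2714 at exponent 1189.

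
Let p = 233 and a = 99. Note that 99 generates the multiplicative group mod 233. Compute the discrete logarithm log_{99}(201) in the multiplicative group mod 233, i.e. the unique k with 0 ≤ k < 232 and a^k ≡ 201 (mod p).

Baby-step giant-step with m = ceil(sqrt(232)) = 16.
Baby table (99^j mod 233 for j=0..15):
  0:1  1:99  2:15  3:87  4:225  5:140  6:113  7:3
  8:64  9:45  10:28  11:209  12:187  13:106  14:9  15:192
Giant step factor: 99^(-16) ≡ 126 (mod 233).
Scan 201·126^i mod 233 for i = 0, 1, …:
  i=0: 201   i=1: 162   i=2: 141   i=3: 58
  i=4: 85   i=5: 225
Match at i=5, j=4: k = 5·16 + 4 = 84.

84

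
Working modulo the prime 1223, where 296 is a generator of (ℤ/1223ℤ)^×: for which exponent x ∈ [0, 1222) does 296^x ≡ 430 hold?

17

Successive powers of 296 modulo 1223:
  296^0=1  296^1=296  296^2=783  296^3=621  296^4=366  296^5=712
  296^6=396  296^7=1031  296^8=649  296^9=93  296^10=622  296^11=662
  296^12=272  296^13=1017  296^14=174  296^15=138  296^16=489  296^17=430
So 296^17 ≡ 430 (mod 1223), giving x = 17.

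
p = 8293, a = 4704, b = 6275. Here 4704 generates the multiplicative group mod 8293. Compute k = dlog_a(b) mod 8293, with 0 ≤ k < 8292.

Baby-step giant-step with m = ceil(sqrt(8292)) = 92.
Baby table (4704^j mod 8293 for j=0..91):
  0:1  1:4704  2:1892  3:1579  4:5381  5:1988  6:5341  7:4567
  8:4298  9:7751  10:4676  11:2868  12:6654  13:2634  14:594  15:7728
  16:4293  17:817  18:3509  19:3266  20:4628  21:987  22:7061  23:1479
  24:7682  25:3527  26:5008  27:5512  28:4530  29:4403  30:4091  31:4304
  32:2803  33:7735  34:4049  35:5768  36:6269  37:7761  38:1958  39:5202
  40:5858  41:6686  42:3888  43:3087  44:205  45:2332  46:6382  47:268
  48:136  49:1183  50:229  51:7419  52:2032  53:4992  54:4885  55:7430
  56:4018  57:925  58:5668  59:277  60:1007  61:1625  62:6147  63:6090
  64:3338  65:3303  66:4523  67:4647  68:7433  69:1544  70:6601  71:2112
  72:8127  73:6971  74:1062  75:3262  76:2398  77:1712  78:745  79:4834
  80:8023  81:7042  82:3326  83:4906  84:6698  85:2285  86:912  87:2567
  88:560  89:5359  90:6309  91:5182
Giant step factor: 4704^(-92) ≡ 3142 (mod 8293).
Scan 6275·3142^i mod 8293 for i = 0, 1, …:
  i=0: 6275   i=1: 3589   i=2: 6451   i=3: 950
  i=4: 7713   i=5: 2100   i=6: 5265   i=7: 6388
  i=8: 2036   i=9: 3209     …   i=45: 5531
  i=46: 4567
Match at i=46, j=7: k = 46·92 + 7 = 4239.

4239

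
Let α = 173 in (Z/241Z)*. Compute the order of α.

240

The order of 173 must divide p − 1 = 240 = 2^4 · 3 · 5.
Divisors: 1, 2, 3, 4, 5, 6, 8, 10, 12, 15, 16, 20, 24, 30, 40, 48, 60, 80, 120, 240.
Check each in increasing order: 173^1 ≡ 173;  173^2 ≡ 45;  173^3 ≡ 73;  173^4 ≡ 97;  173^5 ≡ 152;  173^6 ≡ 27;  173^8 ≡ 10;  173^10 ≡ 209;  173^12 ≡ 6;  173^15 ≡ 197;  173^16 ≡ 100;  173^20 ≡ 60;  173^24 ≡ 36;  173^30 ≡ 8;  173^40 ≡ 226;  173^48 ≡ 91;  173^60 ≡ 64;  173^80 ≡ 225;  173^120 ≡ 240;  173^240 ≡ 1.
Smallest exponent giving 1 is 240.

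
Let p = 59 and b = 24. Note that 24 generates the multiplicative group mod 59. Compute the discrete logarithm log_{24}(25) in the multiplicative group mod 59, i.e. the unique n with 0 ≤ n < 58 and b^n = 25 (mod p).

44

Baby-step giant-step with m = ceil(sqrt(58)) = 8.
Baby table (24^j mod 59 for j=0..7):
  0:1  1:24  2:45  3:18  4:19  5:43  6:29  7:47
Giant step factor: 24^(-8) ≡ 17 (mod 59).
Scan 25·17^i mod 59 for i = 0, 1, …:
  i=0: 25   i=1: 12   i=2: 27   i=3: 46
  i=4: 15   i=5: 19
Match at i=5, j=4: n = 5·8 + 4 = 44.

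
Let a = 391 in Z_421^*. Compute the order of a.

The order of 391 must divide p − 1 = 420 = 2^2 · 3 · 5 · 7.
Divisors: 1, 2, 3, 4, 5, 6, 7, 10, 12, 14, 15, 20, 21, 28, 30, 35, 42, 60, 70, 84, 105, 140, 210, 420.
Check each in increasing order: 391^1 ≡ 391;  391^2 ≡ 58;  391^3 ≡ 365;  391^4 ≡ 417;  391^5 ≡ 120;  391^6 ≡ 189;  391^7 ≡ 224;  391^10 ≡ 86;  391^12 ≡ 357;  391^14 ≡ 77;  391^15 ≡ 216;  391^20 ≡ 239;  391^21 ≡ 408;  391^28 ≡ 35;  391^30 ≡ 346;  391^35 ≡ 262;  391^42 ≡ 169;  391^60 ≡ 152;  391^70 ≡ 21;  391^84 ≡ 354;  391^105 ≡ 29;  391^140 ≡ 20;  391^210 ≡ 420;  391^420 ≡ 1.
Smallest exponent giving 1 is 420.

420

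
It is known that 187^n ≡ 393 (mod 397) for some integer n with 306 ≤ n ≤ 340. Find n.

Compute 187^306 mod 397 = 141, then multiply by 187 repeatedly:
  187^306=141  187^307=165  187^308=286  187^309=284  187^310=307
  187^311=241  187^312=206  187^313=13  187^314=49  187^315=32
  187^316=29  187^317=262  187^318=163  187^319=309  187^320=218
  187^321=272  187^322=48  187^323=242  187^324=393
Found 393 at exponent 324.

324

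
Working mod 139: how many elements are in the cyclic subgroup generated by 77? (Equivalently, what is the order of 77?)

23

The order of 77 must divide p − 1 = 138 = 2 · 3 · 23.
Divisors: 1, 2, 3, 6, 23, 46, 69, 138.
Check each in increasing order: 77^1 ≡ 77;  77^2 ≡ 91;  77^3 ≡ 57;  77^6 ≡ 52;  77^23 ≡ 1.
Smallest exponent giving 1 is 23.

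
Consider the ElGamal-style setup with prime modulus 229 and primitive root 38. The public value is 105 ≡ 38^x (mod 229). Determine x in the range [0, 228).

157

Baby-step giant-step with m = ceil(sqrt(228)) = 16.
Baby table (38^j mod 229 for j=0..15):
  0:1  1:38  2:70  3:141  4:91  5:23  6:187  7:7
  8:37  9:32  10:71  11:179  12:161  13:164  14:49  15:30
Giant step factor: 38^(-16) ≡ 183 (mod 229).
Scan 105·183^i mod 229 for i = 0, 1, …:
  i=0: 105   i=1: 208   i=2: 50   i=3: 219
  i=4: 2   i=5: 137   i=6: 110   i=7: 207
  i=8: 96   i=9: 164
Match at i=9, j=13: x = 9·16 + 13 = 157.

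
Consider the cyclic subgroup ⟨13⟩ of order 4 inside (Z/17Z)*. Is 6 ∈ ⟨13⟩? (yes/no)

no

⟨13⟩ has order 4; its elements mod 17 are {1, 4, 13, 16}.
6 is not in this set.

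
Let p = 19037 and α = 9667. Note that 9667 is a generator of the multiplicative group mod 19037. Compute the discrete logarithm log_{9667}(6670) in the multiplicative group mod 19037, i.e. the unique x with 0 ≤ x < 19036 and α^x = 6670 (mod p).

4436

Baby-step giant-step with m = ceil(sqrt(19036)) = 138.
Baby table (9667^j mod 19037 for j=0..137):
  0:1  1:9667  2:17293  3:7534  4:14653  5:15271  6:11859  7:139
  8:11123  9:5065  10:191  11:18845  12:9562  13:11219  14:284  15:4100
  16:18703  17:7512  18:11386  19:15565  20:17444  21:1402  22:17827  23:10685
  24:16170  25:2583  26:12354  27:7017  28:4508  29:3143  30:329  31:1264
  32:16371  33:3876  34:4476  35:17428  36:18063  37:7657  38:4363  39:10166
  40:5728  41:12980  42:4793  43:16910  44:17288  45:16310  46:4336  47:15675
  48:14742  49:18969  50:8939  51:4370  52:1687  53:12557  54:8607  55:12179
  56:9585  57:5116  58:17283  59:6049  60:13056  61:16079  62:17625  63:18762
  64:6755  65:3675  66:3183  67:6269  68:7652  69:13139  70:18886  71:6132
  72:15863  73:4586  74:14726  75:16593  76:17806  77:17085  78:14720  79:15702
  80:9233  81:9955  82:2950  83:224  84:14227  85:9121  86:12360  87:7908
  88:13081  89:10273  90:12099  91:16742  92:11377  93:4710  94:14103  95:9744
  96:172  97:6505  98:4624  99:1332  100:7432  101:18543  102:2789  103:4871
  104:9456  105:14515  106:13815  107:5050  108:7482  109:6931  110:10774  111:831
  112:18700  113:16585  114:16618  115:12000  116:11559  117:12700  118:1287  119:10268
  120:1838  121:6425  122:11781  123:7593  124:13896  125:7560  126:18514  127:8001
  128:17373  129:377  130:8392  131:8807  132:3805  133:3451  134:7993  135:16185
  136:14329  137:5231
Giant step factor: 9667^(-138) ≡ 18814 (mod 19037).
Scan 6670·18814^i mod 19037 for i = 0, 1, …:
  i=0: 6670   i=1: 16513   i=2: 10779   i=3: 13982
  i=4: 4082   i=5: 3490   i=6: 2247   i=7: 12918
  i=8: 12910   i=9: 14694     …   i=31: 4617
  i=32: 17444
Match at i=32, j=20: x = 32·138 + 20 = 4436.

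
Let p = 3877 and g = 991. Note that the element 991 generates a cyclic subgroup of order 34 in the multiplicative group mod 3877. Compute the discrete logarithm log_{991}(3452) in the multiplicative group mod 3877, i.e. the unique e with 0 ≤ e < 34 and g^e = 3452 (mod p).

28

Successive powers of 991 modulo 3877:
  991^0=1  991^1=991  991^2=1200  991^3=2838  991^4=1633  991^5=1594
  991^6=1715  991^7=1439  991^8=3190  991^9=1535  991^10=1401  991^11=425
  991^12=2459  991^13=2113  991^14=403  991^15=42  991^16=2852  991^17=3876
  991^18=2886  991^19=2677  991^20=1039  991^21=2244  991^22=2283  991^23=2162
  991^24=2438  991^25=687  991^26=2342  991^27=2476  991^28=3452
So 991^28 ≡ 3452 (mod 3877), giving e = 28.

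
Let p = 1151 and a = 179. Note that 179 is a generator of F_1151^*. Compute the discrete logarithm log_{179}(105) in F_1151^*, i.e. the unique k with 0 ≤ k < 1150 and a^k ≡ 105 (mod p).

Baby-step giant-step with m = ceil(sqrt(1150)) = 34.
Baby table (179^j mod 1151 for j=0..33):
  0:1  1:179  2:964  3:1057  4:439  5:313  6:779  7:170
  8:504  9:438  10:134  11:966  12:264  13:65  14:125  15:506
  16:796  17:911  18:778  19:1142  20:691  21:532  22:846  23:653
  24:636  25:1046  26:772  27:68  28:662  29:1096  30:514  31:1077
  32:566  33:26
Giant step factor: 179^(-34) ≡ 1128 (mod 1151).
Scan 105·1128^i mod 1151 for i = 0, 1, …:
  i=0: 105   i=1: 1038   i=2: 297   i=3: 75
  i=4: 577   i=5: 541   i=6: 218   i=7: 741
  i=8: 222   i=9: 649     …   i=16: 864
  i=17: 846
Match at i=17, j=22: k = 17·34 + 22 = 600.

600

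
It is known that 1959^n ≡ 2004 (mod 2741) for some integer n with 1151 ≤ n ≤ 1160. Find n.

1156

Compute 1959^1151 mod 2741 = 1593, then multiply by 1959 repeatedly:
  1959^1151=1593  1959^1152=1429  1959^1153=850  1959^1154=1363  1959^1155=383
  1959^1156=2004
Found 2004 at exponent 1156.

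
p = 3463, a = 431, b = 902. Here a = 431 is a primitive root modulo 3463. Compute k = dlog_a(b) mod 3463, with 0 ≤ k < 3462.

148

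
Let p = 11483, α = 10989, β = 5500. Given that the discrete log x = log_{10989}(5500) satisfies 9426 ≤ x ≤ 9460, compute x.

9457

Compute 10989^9426 mod 11483 = 9704, then multiply by 10989 repeatedly:
  10989^9426=9704  10989^9427=6118  10989^9428=9220  10989^9429=4071  10989^9430=9934
  10989^9431=7328  10989^9432=8596  10989^9433=2286  10989^9434=7533  10989^9435=10673
  10989^9436=9718  10989^9437=10685  10989^9438=3790  10989^9439=10952  10989^9440=9688
  10989^9441=2539  10989^9442=8864  10989^9443=7690  10989^9444=2013  10989^9445=4599
  10989^9446=1728  10989^9447=7593  10989^9448=3999  10989^9449=11053  10989^9450=5726
  10989^9451=7657  10989^9452=6832  10989^9453=994  10989^9454=2733  10989^9455=4892
  10989^9456=6265  10989^9457=5500
Found 5500 at exponent 9457.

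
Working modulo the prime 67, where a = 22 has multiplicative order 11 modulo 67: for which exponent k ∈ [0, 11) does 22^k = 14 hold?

7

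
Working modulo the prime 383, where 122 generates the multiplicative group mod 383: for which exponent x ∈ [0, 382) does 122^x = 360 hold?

223

Baby-step giant-step with m = ceil(sqrt(382)) = 20.
Baby table (122^j mod 383 for j=0..19):
  0:1  1:122  2:330  3:45  4:128  5:296  6:110  7:15
  8:298  9:354  10:292  11:5  12:227  13:118  14:225  15:257
  16:331  17:167  18:75  19:341
Giant step factor: 122^(-20) ≡ 243 (mod 383).
Scan 360·243^i mod 383 for i = 0, 1, …:
  i=0: 360   i=1: 156   i=2: 374   i=3: 111
  i=4: 163   i=5: 160   i=6: 197   i=7: 379
  i=8: 177   i=9: 115   i=10: 369   i=11: 45
Match at i=11, j=3: x = 11·20 + 3 = 223.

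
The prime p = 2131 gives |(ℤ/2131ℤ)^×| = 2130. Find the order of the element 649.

710

The order of 649 must divide p − 1 = 2130 = 2 · 3 · 5 · 71.
Divisors: 1, 2, 3, 5, 6, 10, 15, 30, 71, 142, 213, 355, 426, 710, 1065, 2130.
Check each in increasing order: 649^1 ≡ 649;  649^2 ≡ 1394;  649^3 ≡ 1162;  649^5 ≡ 268;  649^6 ≡ 1321;  649^10 ≡ 1501;  649^15 ≡ 1640;  649^30 ≡ 278;  649^71 ≡ 351;  649^142 ≡ 1734;  649^213 ≡ 1299;  649^355 ≡ 2130;  649^426 ≡ 1780;  649^710 ≡ 1.
Smallest exponent giving 1 is 710.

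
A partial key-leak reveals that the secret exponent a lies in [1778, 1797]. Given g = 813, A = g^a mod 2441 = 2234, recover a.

1788

Compute 813^1778 mod 2441 = 1906, then multiply by 813 repeatedly:
  813^1778=1906  813^1779=1984  813^1780=1932  813^1781=1153  813^1782=45
  813^1783=2411  813^1784=20  813^1785=1614  813^1786=1365  813^1787=1531
  813^1788=2234
Found 2234 at exponent 1788.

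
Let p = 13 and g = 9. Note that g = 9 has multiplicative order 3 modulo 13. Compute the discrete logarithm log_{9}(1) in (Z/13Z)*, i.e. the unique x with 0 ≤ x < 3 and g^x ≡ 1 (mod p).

0

Successive powers of 9 modulo 13:
  9^0=1
So 9^0 ≡ 1 (mod 13), giving x = 0.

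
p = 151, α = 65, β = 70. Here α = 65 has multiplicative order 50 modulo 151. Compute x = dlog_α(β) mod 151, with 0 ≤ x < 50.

33

Baby-step giant-step with m = ceil(sqrt(50)) = 8.
Baby table (65^j mod 151 for j=0..7):
  0:1  1:65  2:148  3:107  4:9  5:132  6:124  7:57
Giant step factor: 65^(-8) ≡ 110 (mod 151).
Scan 70·110^i mod 151 for i = 0, 1, …:
  i=0: 70   i=1: 150   i=2: 41   i=3: 131
  i=4: 65
Match at i=4, j=1: x = 4·8 + 1 = 33.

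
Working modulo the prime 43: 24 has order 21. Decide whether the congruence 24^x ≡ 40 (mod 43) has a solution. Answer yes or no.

⟨24⟩ has order 21; its elements mod 43 are {1, 4, 6, 9, 10, 11, 13, 14, 15, 16, 17, 21, 23, 24, 25, 31, 35, 36, 38, 40, 41}.
40 is in this set.

yes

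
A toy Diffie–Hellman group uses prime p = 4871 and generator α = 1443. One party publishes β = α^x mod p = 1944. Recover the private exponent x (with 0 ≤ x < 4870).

3600

Baby-step giant-step with m = ceil(sqrt(4870)) = 70.
Baby table (1443^j mod 4871 for j=0..69):
  0:1  1:1443  2:2332  3:4086  4:2188  5:876  6:2479  7:1883
  8:4022  9:2385  10:2629  11:4009  12:3110  13:1539  14:4472  15:3892
  16:4764  17:1471  18:3768  19:1188  20:4563  21:3688  22:2652  23:3101
  24:3165  25:2968  26:1215  27:4556  28:3329  29:941  30:3725  31:2462
  32:1707  33:3346  34:1117  35:4401  36:3730  37:4806  38:3625  39:4292
  40:2315  41:3910  42:1512  43:4479  44:4251  45:1604  46:847  47:4471
  48:2449  49:2432  50:2256  51:1580  52:312  53:2084  54:1805  55:3501
  56:716  57:536  58:3830  59:2976  60:3017  61:3728  62:1920  63:3832
  64:991  65:2810  66:2158  67:1425  68:713  69:1078
Giant step factor: 1443^(-70) ≡ 3254 (mod 4871).
Scan 1944·3254^i mod 4871 for i = 0, 1, …:
  i=0: 1944   i=1: 3218   i=2: 3593   i=3: 1222
  i=4: 1652   i=5: 2895   i=6: 4687   i=7: 397
  i=8: 1023   i=9: 1949     …   i=50: 4212
  i=51: 3725
Match at i=51, j=30: x = 51·70 + 30 = 3600.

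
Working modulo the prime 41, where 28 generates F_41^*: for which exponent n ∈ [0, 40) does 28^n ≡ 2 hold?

6

Successive powers of 28 modulo 41:
  28^0=1  28^1=28  28^2=5  28^3=17  28^4=25  28^5=3
  28^6=2
So 28^6 ≡ 2 (mod 41), giving n = 6.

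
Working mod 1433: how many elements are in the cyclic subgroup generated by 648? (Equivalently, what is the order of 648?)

358

The order of 648 must divide p − 1 = 1432 = 2^3 · 179.
Divisors: 1, 2, 4, 8, 179, 358, 716, 1432.
Check each in increasing order: 648^1 ≡ 648;  648^2 ≡ 35;  648^4 ≡ 1225;  648^8 ≡ 274;  648^179 ≡ 1432;  648^358 ≡ 1.
Smallest exponent giving 1 is 358.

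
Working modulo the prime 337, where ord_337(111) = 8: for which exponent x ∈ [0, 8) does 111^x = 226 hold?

5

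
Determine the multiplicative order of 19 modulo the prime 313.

The order of 19 must divide p − 1 = 312 = 2^3 · 3 · 13.
Divisors: 1, 2, 3, 4, 6, 8, 12, 13, 24, 26, 39, 52, 78, 104, 156, 312.
Check each in increasing order: 19^1 ≡ 19;  19^2 ≡ 48;  19^3 ≡ 286;  19^4 ≡ 113;  19^6 ≡ 103;  19^8 ≡ 249;  19^12 ≡ 280;  19^13 ≡ 312;  19^24 ≡ 150;  19^26 ≡ 1.
Smallest exponent giving 1 is 26.

26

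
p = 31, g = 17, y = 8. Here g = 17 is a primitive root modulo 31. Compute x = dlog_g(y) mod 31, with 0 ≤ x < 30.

6

Successive powers of 17 modulo 31:
  17^0=1  17^1=17  17^2=10  17^3=15  17^4=7  17^5=26
  17^6=8
So 17^6 ≡ 8 (mod 31), giving x = 6.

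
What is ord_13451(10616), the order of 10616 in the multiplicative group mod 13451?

6725

The order of 10616 must divide p − 1 = 13450 = 2 · 5^2 · 269.
Divisors: 1, 2, 5, 10, 25, 50, 269, 538, 1345, 2690, 6725, 13450.
Check each in increasing order: 10616^1 ≡ 10616;  10616^2 ≡ 6978;  10616^5 ≡ 8932;  10616^10 ≡ 2743;  10616^25 ≡ 4800;  10616^50 ≡ 11888;  10616^269 ≡ 6791;  10616^538 ≡ 7653;  10616^1345 ≡ 12315;  10616^2690 ≡ 12651;  10616^6725 ≡ 1.
Smallest exponent giving 1 is 6725.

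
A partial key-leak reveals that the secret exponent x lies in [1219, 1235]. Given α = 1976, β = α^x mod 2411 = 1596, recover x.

1223

Compute 1976^1219 mod 2411 = 1208, then multiply by 1976 repeatedly:
  1976^1219=1208  1976^1220=118  1976^1221=1712  1976^1222=279  1976^1223=1596
Found 1596 at exponent 1223.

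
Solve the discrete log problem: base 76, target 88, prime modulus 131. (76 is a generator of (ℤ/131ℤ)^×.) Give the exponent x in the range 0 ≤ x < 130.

107

Baby-step giant-step with m = ceil(sqrt(130)) = 12.
Baby table (76^j mod 131 for j=0..11):
  0:1  1:76  2:12  3:126  4:13  5:71  6:25  7:66
  8:38  9:6  10:63  11:72
Giant step factor: 76^(-12) ≡ 48 (mod 131).
Scan 88·48^i mod 131 for i = 0, 1, …:
  i=0: 88   i=1: 32   i=2: 95   i=3: 106
  i=4: 110   i=5: 40   i=6: 86   i=7: 67
  i=8: 72
Match at i=8, j=11: x = 8·12 + 11 = 107.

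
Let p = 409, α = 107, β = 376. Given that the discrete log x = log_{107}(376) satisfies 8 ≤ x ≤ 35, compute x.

23

Compute 107^8 mod 409 = 81, then multiply by 107 repeatedly:
  107^8=81  107^9=78  107^10=166  107^11=175  107^12=320
  107^13=293  107^14=267  107^15=348  107^16=17  107^17=183
  107^18=358  107^19=269  107^20=153  107^21=11  107^22=359
  107^23=376
Found 376 at exponent 23.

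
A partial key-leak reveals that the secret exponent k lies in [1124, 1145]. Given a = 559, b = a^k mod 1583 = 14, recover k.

Compute 559^1124 mod 1583 = 776, then multiply by 559 repeatedly:
  559^1124=776  559^1125=42  559^1126=1316  559^1127=1132  559^1128=1171
  559^1129=810  559^1130=52  559^1131=574  559^1132=1100  559^1133=696
  559^1134=1229  559^1135=1572  559^1136=183  559^1137=985  559^1138=1314
  559^1139=14
Found 14 at exponent 1139.

1139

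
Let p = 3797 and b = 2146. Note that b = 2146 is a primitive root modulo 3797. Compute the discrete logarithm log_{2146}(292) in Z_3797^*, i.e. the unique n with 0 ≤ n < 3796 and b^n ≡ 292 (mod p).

132

Baby-step giant-step with m = ceil(sqrt(3796)) = 62.
Baby table (2146^j mod 3797 for j=0..61):
  0:1  1:2146  2:3352  3:1874  4:581  5:1410  6:3448  7:2852
  8:3425  9:2855  10:2269  11:1520  12:297  13:3263  14:730  15:2216
  16:1692  17:1100  18:2663  19:313  20:3426  21:1204  22:1824  23:3394
  24:878  25:876  26:381  27:1271  28:1320  29:158  30:1135  31:1833
  32:3723  33:670  34:2554  35:1813  36:2570  37:1976  38:3044  39:1584
  40:949  41:1362  42:2959  43:1430  44:804  45:1546  46:2935  47:3084
  48:93  49:2134  50:382  51:3417  52:875  53:2032  54:1716  55:3243
  56:3374  57:3522  58:2182  59:871  60:1042  61:3496
Giant step factor: 2146^(-62) ≡ 841 (mod 3797).
Scan 292·841^i mod 3797 for i = 0, 1, …:
  i=0: 292   i=1: 2564   i=2: 3425
Match at i=2, j=8: n = 2·62 + 8 = 132.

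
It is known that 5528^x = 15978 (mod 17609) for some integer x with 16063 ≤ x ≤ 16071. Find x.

Compute 5528^16063 mod 17609 = 7871, then multiply by 5528 repeatedly:
  5528^16063=7871  5528^16064=16658  5528^16065=7963  5528^16066=14573  5528^16067=15978
Found 15978 at exponent 16067.

16067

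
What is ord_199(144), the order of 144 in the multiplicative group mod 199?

The order of 144 must divide p − 1 = 198 = 2 · 3^2 · 11.
Divisors: 1, 2, 3, 6, 9, 11, 18, 22, 33, 66, 99, 198.
Check each in increasing order: 144^1 ≡ 144;  144^2 ≡ 40;  144^3 ≡ 188;  144^6 ≡ 121;  144^9 ≡ 62;  144^11 ≡ 92;  144^18 ≡ 63;  144^22 ≡ 106;  144^33 ≡ 1.
Smallest exponent giving 1 is 33.

33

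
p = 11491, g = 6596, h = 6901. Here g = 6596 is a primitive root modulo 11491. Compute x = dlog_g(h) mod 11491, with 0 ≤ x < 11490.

Baby-step giant-step with m = ceil(sqrt(11490)) = 108.
Baby table (6596^j mod 11491 for j=0..107):
  0:1  1:6596  2:2290  3:5666  4:4204  5:1801  6:9193  7:10512
  8:458  9:10326  10:3139  11:9553  12:6435  13:8997  14:4688  15:11258
  16:2926  17:6507  18:1287  19:8694  20:5534  21:6848  22:9778  23:8196
  24:7152  25:4037  26:3405  27:5966  28:6552  29:10832  30:8325  31:7702
  32:681  33:10386  34:8205  35:9061  36:1665  37:8435  38:9329  39:11270
  40:1641  41:11005  42:333  43:1687  44:4164  45:2254  46:9521  47:2201
  48:4663  49:7232  50:3131  51:2749  52:11097  53:9633  54:5529  55:8341
  56:9819  57:2848  58:9114  59:6523  60:3404  61:10861  62:4262  63:5166
  64:4121  65:5901  66:2979  67:11365  68:7747  69:10226  70:10017  71:10373
  72:2894  73:2273  74:8444  75:11238  76:8898  77:6671  78:2877  79:5051
  80:3987  81:6844  82:6376  83:10527  84:7470  85:10203  86:7692  87:3667
  88:10468  89:9000  90:1494  91:6637  92:8433  93:7628  94:6690  95:1800
  96:2597  97:8222  98:6283  99:6122  100:1338  101:360  102:7414  103:8539
  104:5853  105:8119  106:4864  107:72
Giant step factor: 6596^(-108) ≡ 4115 (mod 11491).
Scan 6901·4115^i mod 11491 for i = 0, 1, …:
  i=0: 6901   i=1: 3354   i=2: 1019   i=3: 10461
  i=4: 1729   i=5: 1906   i=6: 6328   i=7: 1114
  i=8: 10692   i=9: 10032     …   i=66: 3834
  i=67: 11258
Match at i=67, j=15: x = 67·108 + 15 = 7251.

7251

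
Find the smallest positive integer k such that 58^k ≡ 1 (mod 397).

The order of 58 must divide p − 1 = 396 = 2^2 · 3^2 · 11.
Divisors: 1, 2, 3, 4, 6, 9, 11, 12, 18, 22, 33, 36, 44, 66, 99, 132, 198, 396.
Check each in increasing order: 58^1 ≡ 58;  58^2 ≡ 188;  58^3 ≡ 185;  58^4 ≡ 11;  58^6 ≡ 83;  58^9 ≡ 269;  58^11 ≡ 153;  58^12 ≡ 140;  58^18 ≡ 107;  58^22 ≡ 383;  58^33 ≡ 240;  58^36 ≡ 333;  58^44 ≡ 196;  58^66 ≡ 35;  58^99 ≡ 63;  58^132 ≡ 34;  58^198 ≡ 396;  58^396 ≡ 1.
Smallest exponent giving 1 is 396.

396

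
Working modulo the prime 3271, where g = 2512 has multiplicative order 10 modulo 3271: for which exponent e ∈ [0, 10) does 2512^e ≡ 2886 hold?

7

Successive powers of 2512 modulo 3271:
  2512^0=1  2512^1=2512  2512^2=385  2512^3=2175  2512^4=1030  2512^5=3270
  2512^6=759  2512^7=2886
So 2512^7 ≡ 2886 (mod 3271), giving e = 7.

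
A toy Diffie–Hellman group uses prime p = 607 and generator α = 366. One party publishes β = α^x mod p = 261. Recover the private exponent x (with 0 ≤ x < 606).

Baby-step giant-step with m = ceil(sqrt(606)) = 25.
Baby table (366^j mod 607 for j=0..24):
  0:1  1:366  2:416  3:506  4:61  5:474  6:489  7:516
  8:79  9:385  10:86  11:519  12:570  13:419  14:390  15:95
  16:171  17:65  18:117  19:332  20:112  21:323  22:460  23:221
  24:155
Giant step factor: 366^(-25) ≡ 161 (mod 607).
Scan 261·161^i mod 607 for i = 0, 1, …:
  i=0: 261   i=1: 138   i=2: 366
Match at i=2, j=1: x = 2·25 + 1 = 51.

51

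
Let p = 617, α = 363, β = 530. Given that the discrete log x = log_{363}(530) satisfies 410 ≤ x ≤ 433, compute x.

430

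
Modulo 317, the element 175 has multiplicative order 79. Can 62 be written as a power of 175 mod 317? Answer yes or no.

62 ∈ ⟨175⟩ iff 62^79 ≡ 1 (mod 317), since |⟨175⟩| = 79.
62^79 mod 317 = 203.
Since 203 ≠ 1, 62 does not lie in the subgroup.

no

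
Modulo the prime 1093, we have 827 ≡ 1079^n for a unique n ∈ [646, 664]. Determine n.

650

Compute 1079^646 mod 1093 = 331, then multiply by 1079 repeatedly:
  1079^646=331  1079^647=831  1079^648=389  1079^649=19  1079^650=827
Found 827 at exponent 650.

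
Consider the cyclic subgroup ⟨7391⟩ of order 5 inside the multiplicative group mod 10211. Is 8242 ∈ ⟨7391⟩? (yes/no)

⟨7391⟩ has order 5; its elements mod 10211 are {1, 6992, 7391, 8007, 8242}.
8242 is in this set.

yes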